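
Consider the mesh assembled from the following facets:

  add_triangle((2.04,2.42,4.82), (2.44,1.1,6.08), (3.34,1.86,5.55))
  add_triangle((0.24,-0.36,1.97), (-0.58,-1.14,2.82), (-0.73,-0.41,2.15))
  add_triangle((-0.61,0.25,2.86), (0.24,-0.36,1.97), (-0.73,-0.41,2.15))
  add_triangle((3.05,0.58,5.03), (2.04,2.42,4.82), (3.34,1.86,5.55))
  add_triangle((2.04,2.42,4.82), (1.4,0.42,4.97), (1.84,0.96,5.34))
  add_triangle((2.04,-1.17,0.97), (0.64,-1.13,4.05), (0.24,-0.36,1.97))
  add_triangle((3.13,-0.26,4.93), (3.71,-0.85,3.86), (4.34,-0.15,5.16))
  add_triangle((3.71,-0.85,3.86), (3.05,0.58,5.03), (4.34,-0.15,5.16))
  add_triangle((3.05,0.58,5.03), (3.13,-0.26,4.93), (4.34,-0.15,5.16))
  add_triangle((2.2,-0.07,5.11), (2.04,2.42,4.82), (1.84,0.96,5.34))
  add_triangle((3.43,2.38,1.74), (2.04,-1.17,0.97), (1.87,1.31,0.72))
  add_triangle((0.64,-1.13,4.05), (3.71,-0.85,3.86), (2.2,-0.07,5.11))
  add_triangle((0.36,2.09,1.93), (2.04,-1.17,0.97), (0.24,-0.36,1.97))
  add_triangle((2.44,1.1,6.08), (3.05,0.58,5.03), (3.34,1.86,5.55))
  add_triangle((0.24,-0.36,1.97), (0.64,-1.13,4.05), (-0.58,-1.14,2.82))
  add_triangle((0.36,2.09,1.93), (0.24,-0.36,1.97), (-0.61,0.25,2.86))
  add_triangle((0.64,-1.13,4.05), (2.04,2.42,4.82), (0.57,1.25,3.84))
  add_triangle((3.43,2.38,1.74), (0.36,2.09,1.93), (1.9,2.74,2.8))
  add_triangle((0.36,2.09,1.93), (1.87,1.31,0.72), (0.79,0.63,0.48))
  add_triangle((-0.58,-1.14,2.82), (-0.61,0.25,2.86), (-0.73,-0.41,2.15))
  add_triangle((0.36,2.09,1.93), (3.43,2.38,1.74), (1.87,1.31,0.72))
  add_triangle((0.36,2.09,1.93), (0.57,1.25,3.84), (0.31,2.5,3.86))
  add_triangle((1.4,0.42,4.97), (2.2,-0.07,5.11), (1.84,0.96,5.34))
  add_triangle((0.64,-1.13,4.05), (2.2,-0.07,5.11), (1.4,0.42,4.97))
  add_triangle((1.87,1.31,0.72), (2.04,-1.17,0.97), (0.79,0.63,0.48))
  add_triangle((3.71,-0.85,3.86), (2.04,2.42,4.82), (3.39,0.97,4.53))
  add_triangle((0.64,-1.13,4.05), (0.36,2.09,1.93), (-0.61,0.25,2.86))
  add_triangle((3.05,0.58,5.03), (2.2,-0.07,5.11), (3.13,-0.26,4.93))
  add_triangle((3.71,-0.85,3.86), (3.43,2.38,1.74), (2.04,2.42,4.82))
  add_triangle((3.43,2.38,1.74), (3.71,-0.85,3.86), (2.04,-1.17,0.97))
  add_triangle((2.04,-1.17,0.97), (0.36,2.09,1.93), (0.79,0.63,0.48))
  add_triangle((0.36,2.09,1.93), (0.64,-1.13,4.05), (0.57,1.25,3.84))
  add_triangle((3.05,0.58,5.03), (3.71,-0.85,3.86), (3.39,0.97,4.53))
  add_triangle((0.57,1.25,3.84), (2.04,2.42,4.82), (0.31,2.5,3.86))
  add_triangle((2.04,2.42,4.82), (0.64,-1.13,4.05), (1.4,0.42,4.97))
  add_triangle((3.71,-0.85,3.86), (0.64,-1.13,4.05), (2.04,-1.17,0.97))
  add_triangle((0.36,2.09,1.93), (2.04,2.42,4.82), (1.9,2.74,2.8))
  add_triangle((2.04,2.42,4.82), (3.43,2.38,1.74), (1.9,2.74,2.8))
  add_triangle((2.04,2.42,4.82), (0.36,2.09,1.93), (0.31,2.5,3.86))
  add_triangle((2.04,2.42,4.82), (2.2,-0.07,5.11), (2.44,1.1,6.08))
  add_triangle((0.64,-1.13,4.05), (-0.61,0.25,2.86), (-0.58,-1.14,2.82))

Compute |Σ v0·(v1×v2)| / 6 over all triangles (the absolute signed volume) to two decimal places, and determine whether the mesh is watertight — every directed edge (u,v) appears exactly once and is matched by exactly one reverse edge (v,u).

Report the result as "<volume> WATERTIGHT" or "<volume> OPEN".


29.91 OPEN

Per-triangle v0·(v1×v2)/6:
  t1: +1.6537
  t2: -0.1983
  t3: -0.2570
  t4: -0.8632
  t5: +0.2723
  t6: -0.1982
  t7: +0.6915
  t8: -0.4597
  t9: +0.7534
  t10: +0.9409
  t11: +0.3384
  t12: +2.6236
  t13: -1.5820
  t14: +1.2666
  t15: -0.1483
  t16: -0.8004
  t17: +2.0966
  t18: +0.5115
  t19: -0.0580
  t20: +0.1855
  t21: +0.2530
  t22: -0.3045
  t23: +0.4601
  t24: +1.1357
  t25: -0.1468
  t26: -1.1228
  t27: +1.9231
  t28: +0.7018
  t29: +8.5454
  t30: +3.0505
  t31: -0.5662
  t32: -0.1515
  t33: +1.2122
  t34: +1.1973
  t35: +0.0030
  t36: +2.1710
  t37: +1.1335
  t38: +2.0218
  t39: +0.9858
  t40: -0.3406
  t41: +0.9787
Σ = +29.9092 → |volume| = 29.91

Directed edges: 123 total; 9 unmatched, e.g. (3.05,0.58,5.03)→(2.04,2.42,4.82) → open.


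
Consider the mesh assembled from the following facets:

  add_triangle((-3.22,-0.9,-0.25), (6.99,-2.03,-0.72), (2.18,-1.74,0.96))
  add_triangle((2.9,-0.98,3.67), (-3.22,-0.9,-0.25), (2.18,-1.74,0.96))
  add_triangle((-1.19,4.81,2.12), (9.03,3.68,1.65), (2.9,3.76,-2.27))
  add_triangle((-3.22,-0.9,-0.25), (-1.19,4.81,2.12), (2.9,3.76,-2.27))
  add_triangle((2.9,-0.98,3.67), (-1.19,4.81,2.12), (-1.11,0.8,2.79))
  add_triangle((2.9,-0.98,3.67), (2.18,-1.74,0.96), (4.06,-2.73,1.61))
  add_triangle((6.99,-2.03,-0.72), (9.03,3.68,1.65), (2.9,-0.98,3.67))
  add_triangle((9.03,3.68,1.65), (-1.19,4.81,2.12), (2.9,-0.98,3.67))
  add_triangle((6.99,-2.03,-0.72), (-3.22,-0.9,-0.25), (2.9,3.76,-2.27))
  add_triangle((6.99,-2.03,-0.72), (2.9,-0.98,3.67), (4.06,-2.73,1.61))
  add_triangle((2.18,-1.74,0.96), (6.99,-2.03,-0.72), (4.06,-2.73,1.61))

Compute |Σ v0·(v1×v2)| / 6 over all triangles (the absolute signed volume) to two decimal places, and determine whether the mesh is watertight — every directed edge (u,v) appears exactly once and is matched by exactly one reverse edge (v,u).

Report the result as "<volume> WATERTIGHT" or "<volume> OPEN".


Per-triangle v0·(v1×v2)/6:
  t1: +3.2826
  t2: +3.5834
  t3: +31.3818
  t4: +10.3882
  t5: +8.1921
  t6: +0.5302
  t7: +29.5539
  t8: +32.6282
  t9: +7.3332
  t10: +6.8451
  t11: +0.4752
Σ = +134.1937 → |volume| = 134.19

Directed edges: 33 total; 7 unmatched, e.g. (2.9,-0.98,3.67)→(-3.22,-0.9,-0.25) → open.

134.19 OPEN


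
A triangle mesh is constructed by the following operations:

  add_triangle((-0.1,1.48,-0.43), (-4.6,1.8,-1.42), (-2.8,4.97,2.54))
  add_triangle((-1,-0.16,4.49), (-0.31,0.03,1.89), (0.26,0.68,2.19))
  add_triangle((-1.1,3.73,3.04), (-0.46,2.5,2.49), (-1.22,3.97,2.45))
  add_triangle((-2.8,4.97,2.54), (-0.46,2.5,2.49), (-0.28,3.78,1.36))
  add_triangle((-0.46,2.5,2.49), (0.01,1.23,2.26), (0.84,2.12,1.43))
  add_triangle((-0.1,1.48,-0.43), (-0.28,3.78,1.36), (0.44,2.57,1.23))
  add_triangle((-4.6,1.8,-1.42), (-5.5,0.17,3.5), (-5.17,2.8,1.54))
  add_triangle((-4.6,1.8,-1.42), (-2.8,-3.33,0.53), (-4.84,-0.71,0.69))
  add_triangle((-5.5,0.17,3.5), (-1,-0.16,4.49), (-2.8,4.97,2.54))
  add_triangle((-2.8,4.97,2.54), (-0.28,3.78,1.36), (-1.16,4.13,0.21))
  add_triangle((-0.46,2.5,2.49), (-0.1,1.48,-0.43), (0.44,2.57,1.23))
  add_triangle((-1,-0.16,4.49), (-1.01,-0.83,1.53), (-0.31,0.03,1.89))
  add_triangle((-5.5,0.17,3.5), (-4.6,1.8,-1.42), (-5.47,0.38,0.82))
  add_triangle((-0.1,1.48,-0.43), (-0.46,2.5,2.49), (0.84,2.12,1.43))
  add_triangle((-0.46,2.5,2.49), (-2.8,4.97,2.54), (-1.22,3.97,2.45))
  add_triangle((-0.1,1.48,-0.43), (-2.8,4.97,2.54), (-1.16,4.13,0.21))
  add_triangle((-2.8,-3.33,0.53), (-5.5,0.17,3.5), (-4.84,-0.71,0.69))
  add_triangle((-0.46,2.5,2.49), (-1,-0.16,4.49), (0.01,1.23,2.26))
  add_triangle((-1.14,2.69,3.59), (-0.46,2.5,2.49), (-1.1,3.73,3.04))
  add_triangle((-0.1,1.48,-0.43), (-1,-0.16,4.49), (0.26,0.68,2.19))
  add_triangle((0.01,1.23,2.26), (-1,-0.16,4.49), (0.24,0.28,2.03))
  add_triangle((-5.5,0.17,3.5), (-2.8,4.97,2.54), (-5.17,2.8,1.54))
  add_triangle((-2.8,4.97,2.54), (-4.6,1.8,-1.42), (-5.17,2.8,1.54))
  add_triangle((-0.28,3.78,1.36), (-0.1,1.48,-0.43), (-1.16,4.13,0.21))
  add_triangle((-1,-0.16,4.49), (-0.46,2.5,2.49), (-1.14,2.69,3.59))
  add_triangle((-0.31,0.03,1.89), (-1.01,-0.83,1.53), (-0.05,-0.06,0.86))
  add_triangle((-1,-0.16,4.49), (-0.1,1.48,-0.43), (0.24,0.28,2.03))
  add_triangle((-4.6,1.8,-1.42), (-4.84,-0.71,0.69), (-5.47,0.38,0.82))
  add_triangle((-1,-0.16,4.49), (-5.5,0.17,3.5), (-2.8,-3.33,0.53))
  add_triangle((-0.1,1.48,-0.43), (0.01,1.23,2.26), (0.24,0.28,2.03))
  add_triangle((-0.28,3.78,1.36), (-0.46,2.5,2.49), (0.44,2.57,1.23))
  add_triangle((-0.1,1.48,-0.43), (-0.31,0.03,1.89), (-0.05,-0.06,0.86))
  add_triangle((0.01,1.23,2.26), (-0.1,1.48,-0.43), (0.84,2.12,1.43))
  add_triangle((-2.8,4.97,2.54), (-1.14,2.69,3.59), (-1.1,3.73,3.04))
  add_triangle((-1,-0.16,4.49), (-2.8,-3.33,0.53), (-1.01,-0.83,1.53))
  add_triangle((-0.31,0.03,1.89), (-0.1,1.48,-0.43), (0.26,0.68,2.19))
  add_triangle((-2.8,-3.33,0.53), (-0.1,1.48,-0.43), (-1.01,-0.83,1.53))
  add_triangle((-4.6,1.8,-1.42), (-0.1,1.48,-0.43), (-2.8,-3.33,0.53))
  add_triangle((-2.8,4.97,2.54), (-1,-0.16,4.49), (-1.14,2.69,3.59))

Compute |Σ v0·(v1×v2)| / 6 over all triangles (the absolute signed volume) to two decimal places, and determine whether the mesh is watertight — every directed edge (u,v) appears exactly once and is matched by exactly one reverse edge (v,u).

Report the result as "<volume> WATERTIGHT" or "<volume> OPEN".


Per-triangle v0·(v1×v2)/6:
  t1: +4.9462
  t2: +0.0085
  t3: +0.1216
  t4: +2.3066
  t5: +0.5975
  t6: +0.3841
  t7: +7.8618
  t8: +4.6270
  t9: +17.3835
  t10: +2.3593
  t11: -0.6288
  t12: +0.0156
  t13: +3.2031
  t14: +0.9270
  t15: -0.6901
  t16: -0.0087
  t17: +6.4987
  t18: +0.9017
  t19: +0.3384
  t20: +0.9306
  t21: +0.5434
  t22: +9.6688
  t23: +7.2870
  t24: +0.5256
  t25: +0.8589
  t26: +0.0421
  t27: -0.8102
  t28: +2.0601
  t29: +12.2880
  t30: +0.1187
  t31: +0.6845
  t32: +0.0387
  t33: -0.5878
  t34: +1.4849
  t35: -0.1019
  t36: -0.3247
  t37: -1.0767
  t38: -0.1860
  t39: +3.4223
Σ = +88.0196 → |volume| = 88.02

Directed edges: 117 total; 9 unmatched, e.g. (-1.22,3.97,2.45)→(-1.1,3.73,3.04) → open.

88.02 OPEN


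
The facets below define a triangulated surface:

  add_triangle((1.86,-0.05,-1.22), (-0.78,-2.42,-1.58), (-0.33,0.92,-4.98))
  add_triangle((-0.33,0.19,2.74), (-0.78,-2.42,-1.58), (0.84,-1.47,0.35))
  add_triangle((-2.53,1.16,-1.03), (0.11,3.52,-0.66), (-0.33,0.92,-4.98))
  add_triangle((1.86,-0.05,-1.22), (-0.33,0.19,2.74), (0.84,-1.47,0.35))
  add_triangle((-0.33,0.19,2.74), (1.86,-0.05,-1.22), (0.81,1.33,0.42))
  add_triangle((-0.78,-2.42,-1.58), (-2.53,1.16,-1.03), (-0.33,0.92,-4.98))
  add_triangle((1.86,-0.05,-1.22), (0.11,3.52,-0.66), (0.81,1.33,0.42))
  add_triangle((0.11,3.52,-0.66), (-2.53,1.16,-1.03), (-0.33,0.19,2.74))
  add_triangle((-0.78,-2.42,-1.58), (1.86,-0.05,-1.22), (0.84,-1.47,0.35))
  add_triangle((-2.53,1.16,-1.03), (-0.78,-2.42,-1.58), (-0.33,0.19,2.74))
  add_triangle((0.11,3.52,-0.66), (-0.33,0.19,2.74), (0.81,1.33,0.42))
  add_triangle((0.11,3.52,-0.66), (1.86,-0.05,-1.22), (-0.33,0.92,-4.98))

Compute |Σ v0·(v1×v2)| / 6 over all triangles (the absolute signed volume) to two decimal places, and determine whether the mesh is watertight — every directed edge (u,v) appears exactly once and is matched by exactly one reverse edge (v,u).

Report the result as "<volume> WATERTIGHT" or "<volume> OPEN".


38.94 WATERTIGHT

Per-triangle v0·(v1×v2)/6:
  t1: +4.5229
  t2: +1.5929
  t3: +7.0668
  t4: +1.1829
  t5: +1.0041
  t6: +6.0846
  t7: +1.2853
  t8: +4.3389
  t9: +1.6203
  t10: +3.3459
  t11: +1.3832
  t12: +5.5091
Σ = +38.9369 → |volume| = 38.94

Directed edges: 36 total, each appears once with its reverse present → watertight.


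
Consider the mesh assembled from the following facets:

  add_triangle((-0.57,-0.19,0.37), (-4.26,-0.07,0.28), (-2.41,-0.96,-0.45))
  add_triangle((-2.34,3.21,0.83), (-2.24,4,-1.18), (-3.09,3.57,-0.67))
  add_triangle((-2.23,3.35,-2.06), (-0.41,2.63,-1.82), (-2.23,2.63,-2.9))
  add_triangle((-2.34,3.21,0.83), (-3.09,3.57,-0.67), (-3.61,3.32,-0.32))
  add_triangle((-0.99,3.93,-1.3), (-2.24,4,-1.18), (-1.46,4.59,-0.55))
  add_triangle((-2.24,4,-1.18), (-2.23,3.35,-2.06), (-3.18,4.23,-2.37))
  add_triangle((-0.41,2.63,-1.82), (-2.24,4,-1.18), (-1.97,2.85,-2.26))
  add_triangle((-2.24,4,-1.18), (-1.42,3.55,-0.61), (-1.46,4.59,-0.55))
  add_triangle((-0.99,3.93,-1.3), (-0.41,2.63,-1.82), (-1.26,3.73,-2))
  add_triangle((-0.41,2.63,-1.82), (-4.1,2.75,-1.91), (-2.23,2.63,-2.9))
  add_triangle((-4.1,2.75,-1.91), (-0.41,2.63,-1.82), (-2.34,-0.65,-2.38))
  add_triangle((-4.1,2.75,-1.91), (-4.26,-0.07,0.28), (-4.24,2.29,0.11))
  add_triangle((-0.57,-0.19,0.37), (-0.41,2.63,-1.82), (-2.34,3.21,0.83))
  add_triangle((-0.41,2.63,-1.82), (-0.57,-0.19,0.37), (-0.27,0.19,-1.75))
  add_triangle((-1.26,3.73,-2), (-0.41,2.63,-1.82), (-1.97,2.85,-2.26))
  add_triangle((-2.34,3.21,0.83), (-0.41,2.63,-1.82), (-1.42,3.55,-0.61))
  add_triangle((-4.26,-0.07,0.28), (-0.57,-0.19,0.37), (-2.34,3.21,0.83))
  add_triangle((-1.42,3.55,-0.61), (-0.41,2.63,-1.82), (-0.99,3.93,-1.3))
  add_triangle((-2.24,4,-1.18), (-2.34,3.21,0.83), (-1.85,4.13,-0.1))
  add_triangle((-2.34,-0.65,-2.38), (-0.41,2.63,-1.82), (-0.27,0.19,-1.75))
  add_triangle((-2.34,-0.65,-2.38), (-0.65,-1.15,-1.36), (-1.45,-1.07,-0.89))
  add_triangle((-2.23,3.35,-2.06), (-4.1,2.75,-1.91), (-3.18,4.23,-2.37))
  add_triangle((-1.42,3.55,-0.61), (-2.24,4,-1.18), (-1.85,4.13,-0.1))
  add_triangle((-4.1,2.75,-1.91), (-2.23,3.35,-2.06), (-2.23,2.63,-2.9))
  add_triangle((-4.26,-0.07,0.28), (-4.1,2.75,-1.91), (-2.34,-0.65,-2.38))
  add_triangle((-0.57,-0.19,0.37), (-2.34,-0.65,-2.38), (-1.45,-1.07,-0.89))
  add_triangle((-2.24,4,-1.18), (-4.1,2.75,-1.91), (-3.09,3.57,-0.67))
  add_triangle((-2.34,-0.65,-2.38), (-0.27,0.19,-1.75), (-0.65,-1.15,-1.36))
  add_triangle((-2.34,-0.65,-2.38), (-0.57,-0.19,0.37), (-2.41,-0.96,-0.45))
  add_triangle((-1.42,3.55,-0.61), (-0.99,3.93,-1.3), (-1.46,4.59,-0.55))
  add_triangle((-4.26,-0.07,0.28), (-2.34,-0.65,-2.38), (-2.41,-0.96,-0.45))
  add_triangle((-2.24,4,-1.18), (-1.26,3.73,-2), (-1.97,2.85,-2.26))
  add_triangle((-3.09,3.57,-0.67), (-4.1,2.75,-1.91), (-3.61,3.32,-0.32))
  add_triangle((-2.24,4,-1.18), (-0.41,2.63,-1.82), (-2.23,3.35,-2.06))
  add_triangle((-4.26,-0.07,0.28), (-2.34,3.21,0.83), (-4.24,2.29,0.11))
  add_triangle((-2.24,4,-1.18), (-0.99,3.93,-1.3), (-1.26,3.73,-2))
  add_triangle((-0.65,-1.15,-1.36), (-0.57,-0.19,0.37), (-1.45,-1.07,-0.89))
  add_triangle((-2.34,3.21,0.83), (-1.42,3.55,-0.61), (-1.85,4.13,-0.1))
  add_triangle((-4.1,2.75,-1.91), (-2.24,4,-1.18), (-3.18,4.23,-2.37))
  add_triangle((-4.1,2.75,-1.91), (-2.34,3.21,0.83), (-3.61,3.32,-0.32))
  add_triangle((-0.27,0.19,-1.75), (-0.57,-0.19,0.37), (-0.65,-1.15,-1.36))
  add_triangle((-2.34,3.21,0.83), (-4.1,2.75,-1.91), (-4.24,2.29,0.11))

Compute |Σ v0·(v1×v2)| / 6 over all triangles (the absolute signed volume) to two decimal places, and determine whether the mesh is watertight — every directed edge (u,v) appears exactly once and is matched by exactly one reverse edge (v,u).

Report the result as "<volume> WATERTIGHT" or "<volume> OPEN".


Per-triangle v0·(v1×v2)/6:
  t1: +0.2953
  t2: +1.1537
  t3: +1.0145
  t4: +0.7067
  t5: +0.7531
  t6: +0.3148
  t7: -1.2659
  t8: +0.0192
  t9: +0.3261
  t10: -1.7324
  t11: +4.5464
  t12: +3.3140
  t13: -0.6097
  t14: -0.4505
  t15: +0.4743
  t16: -0.3300
  t17: +0.8537
  t18: -0.2338
  t19: +0.9526
  t20: +1.4338
  t21: +0.4030
  t22: +0.3374
  t23: +0.2886
  t24: +1.5668
  t25: +6.0148
  t26: +0.2399
  t27: +1.4529
  t28: +0.6300
  t29: -0.0829
  t30: -0.2212
  t31: +1.3916
  t32: +1.0085
  t33: +0.9209
  t34: +1.0058
  t35: +1.5219
  t36: +0.6485
  t37: +0.0631
  t38: -0.2191
  t39: +1.3209
  t40: -0.3474
  t41: -0.2181
  t42: +3.0643
Σ = +32.3260 → |volume| = 32.33

Directed edges: 126 total, each appears once with its reverse present → watertight.

32.33 WATERTIGHT


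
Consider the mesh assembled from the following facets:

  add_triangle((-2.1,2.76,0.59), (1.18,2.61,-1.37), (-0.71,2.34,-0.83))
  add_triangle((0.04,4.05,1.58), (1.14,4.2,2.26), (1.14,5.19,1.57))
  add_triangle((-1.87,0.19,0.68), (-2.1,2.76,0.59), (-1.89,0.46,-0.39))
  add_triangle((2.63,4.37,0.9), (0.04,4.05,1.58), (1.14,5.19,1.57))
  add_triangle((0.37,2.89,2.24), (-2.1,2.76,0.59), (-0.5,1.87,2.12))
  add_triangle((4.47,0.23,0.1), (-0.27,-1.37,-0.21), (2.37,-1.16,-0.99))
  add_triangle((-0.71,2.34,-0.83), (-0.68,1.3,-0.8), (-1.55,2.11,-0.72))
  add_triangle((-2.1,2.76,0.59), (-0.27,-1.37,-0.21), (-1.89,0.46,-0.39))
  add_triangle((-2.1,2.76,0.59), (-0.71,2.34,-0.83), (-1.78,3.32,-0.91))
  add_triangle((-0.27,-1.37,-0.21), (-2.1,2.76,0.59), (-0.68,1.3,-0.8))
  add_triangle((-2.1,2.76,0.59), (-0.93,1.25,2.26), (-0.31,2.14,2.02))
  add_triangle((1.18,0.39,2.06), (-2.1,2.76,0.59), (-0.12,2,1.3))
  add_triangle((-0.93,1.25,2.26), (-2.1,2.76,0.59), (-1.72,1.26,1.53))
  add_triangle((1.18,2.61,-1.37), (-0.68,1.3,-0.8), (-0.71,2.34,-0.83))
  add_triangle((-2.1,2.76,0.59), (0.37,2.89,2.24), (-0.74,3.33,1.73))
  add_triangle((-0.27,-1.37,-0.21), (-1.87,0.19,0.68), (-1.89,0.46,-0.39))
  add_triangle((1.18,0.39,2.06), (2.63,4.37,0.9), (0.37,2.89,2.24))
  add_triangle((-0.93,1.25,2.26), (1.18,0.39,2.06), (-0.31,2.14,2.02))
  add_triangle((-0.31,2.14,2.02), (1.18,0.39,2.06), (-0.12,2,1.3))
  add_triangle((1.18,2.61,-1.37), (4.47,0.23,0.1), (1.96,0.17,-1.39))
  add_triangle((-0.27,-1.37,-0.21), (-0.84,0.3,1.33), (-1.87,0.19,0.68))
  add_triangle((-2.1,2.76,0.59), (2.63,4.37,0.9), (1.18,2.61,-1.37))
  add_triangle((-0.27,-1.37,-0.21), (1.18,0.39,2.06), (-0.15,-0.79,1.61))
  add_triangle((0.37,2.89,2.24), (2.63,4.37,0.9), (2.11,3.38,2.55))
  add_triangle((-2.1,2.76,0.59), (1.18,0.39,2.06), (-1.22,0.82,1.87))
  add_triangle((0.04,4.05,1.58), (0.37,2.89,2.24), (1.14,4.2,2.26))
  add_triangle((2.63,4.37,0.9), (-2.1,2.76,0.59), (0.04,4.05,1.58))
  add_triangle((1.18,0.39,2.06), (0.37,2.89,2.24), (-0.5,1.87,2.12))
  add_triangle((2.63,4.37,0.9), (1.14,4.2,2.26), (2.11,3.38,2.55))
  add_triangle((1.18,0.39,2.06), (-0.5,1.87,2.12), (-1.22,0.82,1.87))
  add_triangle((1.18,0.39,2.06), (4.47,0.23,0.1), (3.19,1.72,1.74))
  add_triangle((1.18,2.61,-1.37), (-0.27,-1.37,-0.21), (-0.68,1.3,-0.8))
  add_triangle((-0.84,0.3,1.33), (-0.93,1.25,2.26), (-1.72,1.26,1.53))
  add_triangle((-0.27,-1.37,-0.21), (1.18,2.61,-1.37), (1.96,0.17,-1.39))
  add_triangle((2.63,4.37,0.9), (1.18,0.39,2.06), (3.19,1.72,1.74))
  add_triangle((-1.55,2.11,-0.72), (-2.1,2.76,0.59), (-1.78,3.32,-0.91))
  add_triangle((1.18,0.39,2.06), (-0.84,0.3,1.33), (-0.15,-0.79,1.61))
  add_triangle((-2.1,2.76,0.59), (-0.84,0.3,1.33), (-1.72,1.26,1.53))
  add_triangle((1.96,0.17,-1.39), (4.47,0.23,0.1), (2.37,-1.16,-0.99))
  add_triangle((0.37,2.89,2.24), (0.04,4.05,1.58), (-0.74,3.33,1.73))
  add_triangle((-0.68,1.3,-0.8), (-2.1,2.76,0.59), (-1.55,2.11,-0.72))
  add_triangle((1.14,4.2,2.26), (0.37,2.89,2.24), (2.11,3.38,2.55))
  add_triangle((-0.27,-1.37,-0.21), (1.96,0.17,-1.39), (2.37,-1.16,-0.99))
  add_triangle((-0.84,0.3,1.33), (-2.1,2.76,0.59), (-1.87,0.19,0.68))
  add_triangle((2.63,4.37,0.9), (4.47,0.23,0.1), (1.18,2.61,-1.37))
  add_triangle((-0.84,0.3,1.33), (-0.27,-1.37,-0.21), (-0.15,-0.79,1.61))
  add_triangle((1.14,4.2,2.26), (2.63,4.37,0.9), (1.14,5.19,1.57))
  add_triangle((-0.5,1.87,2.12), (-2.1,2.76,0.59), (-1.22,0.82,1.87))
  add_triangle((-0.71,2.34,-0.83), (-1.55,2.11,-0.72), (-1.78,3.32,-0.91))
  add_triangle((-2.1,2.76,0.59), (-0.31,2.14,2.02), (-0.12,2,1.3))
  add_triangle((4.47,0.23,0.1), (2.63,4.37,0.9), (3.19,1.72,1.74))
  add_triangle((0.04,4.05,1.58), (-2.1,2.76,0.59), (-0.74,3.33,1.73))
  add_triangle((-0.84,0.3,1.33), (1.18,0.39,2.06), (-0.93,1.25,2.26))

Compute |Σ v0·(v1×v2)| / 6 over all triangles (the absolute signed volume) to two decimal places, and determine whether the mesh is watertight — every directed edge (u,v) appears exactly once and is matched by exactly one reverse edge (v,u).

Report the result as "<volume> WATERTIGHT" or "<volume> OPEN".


Per-triangle v0·(v1×v2)/6:
  t1: +0.9879
  t2: +0.7939
  t3: +0.8405
  t4: -0.2026
  t5: +1.3442
  t6: +0.8590
  t7: +0.1234
  t8: -0.3535
  t9: +0.3410
  t10: +0.6389
  t11: +1.1933
  t12: -0.6819
  t13: +0.7101
  t14: +0.3101
  t15: +0.1353
  t16: +0.4949
  t17: +3.1068
  t18: +0.9283
  t19: +0.3617
  t20: +2.6512
  t21: +0.4256
  t22: +5.2314
  t23: +0.4334
  t24: -1.9397
  t25: -1.6932
  t26: +0.6817
  t27: +2.0056
  t28: +0.9910
  t29: +1.9508
  t30: +0.8810
  t31: +1.9478
  t32: +0.5303
  t33: +0.2245
  t34: +0.5634
  t35: +2.1529
  t36: +0.3606
  t37: +0.6199
  t38: -0.0886
  t39: +1.4231
  t40: +0.6797
  t41: -0.1390
  t42: +0.7839
  t43: +0.4829
  t44: +0.8248
  t45: +6.0030
  t46: +0.3571
  t47: +1.5088
  t48: +1.1911
  t49: +0.0864
  t50: +0.4785
  t51: +4.2893
  t52: +0.8726
  t53: +0.4153
Σ = +49.1186 → |volume| = 49.12

Directed edges: 159 total; 3 unmatched, e.g. (4.47,0.23,0.1)→(-0.27,-1.37,-0.21) → open.

49.12 OPEN


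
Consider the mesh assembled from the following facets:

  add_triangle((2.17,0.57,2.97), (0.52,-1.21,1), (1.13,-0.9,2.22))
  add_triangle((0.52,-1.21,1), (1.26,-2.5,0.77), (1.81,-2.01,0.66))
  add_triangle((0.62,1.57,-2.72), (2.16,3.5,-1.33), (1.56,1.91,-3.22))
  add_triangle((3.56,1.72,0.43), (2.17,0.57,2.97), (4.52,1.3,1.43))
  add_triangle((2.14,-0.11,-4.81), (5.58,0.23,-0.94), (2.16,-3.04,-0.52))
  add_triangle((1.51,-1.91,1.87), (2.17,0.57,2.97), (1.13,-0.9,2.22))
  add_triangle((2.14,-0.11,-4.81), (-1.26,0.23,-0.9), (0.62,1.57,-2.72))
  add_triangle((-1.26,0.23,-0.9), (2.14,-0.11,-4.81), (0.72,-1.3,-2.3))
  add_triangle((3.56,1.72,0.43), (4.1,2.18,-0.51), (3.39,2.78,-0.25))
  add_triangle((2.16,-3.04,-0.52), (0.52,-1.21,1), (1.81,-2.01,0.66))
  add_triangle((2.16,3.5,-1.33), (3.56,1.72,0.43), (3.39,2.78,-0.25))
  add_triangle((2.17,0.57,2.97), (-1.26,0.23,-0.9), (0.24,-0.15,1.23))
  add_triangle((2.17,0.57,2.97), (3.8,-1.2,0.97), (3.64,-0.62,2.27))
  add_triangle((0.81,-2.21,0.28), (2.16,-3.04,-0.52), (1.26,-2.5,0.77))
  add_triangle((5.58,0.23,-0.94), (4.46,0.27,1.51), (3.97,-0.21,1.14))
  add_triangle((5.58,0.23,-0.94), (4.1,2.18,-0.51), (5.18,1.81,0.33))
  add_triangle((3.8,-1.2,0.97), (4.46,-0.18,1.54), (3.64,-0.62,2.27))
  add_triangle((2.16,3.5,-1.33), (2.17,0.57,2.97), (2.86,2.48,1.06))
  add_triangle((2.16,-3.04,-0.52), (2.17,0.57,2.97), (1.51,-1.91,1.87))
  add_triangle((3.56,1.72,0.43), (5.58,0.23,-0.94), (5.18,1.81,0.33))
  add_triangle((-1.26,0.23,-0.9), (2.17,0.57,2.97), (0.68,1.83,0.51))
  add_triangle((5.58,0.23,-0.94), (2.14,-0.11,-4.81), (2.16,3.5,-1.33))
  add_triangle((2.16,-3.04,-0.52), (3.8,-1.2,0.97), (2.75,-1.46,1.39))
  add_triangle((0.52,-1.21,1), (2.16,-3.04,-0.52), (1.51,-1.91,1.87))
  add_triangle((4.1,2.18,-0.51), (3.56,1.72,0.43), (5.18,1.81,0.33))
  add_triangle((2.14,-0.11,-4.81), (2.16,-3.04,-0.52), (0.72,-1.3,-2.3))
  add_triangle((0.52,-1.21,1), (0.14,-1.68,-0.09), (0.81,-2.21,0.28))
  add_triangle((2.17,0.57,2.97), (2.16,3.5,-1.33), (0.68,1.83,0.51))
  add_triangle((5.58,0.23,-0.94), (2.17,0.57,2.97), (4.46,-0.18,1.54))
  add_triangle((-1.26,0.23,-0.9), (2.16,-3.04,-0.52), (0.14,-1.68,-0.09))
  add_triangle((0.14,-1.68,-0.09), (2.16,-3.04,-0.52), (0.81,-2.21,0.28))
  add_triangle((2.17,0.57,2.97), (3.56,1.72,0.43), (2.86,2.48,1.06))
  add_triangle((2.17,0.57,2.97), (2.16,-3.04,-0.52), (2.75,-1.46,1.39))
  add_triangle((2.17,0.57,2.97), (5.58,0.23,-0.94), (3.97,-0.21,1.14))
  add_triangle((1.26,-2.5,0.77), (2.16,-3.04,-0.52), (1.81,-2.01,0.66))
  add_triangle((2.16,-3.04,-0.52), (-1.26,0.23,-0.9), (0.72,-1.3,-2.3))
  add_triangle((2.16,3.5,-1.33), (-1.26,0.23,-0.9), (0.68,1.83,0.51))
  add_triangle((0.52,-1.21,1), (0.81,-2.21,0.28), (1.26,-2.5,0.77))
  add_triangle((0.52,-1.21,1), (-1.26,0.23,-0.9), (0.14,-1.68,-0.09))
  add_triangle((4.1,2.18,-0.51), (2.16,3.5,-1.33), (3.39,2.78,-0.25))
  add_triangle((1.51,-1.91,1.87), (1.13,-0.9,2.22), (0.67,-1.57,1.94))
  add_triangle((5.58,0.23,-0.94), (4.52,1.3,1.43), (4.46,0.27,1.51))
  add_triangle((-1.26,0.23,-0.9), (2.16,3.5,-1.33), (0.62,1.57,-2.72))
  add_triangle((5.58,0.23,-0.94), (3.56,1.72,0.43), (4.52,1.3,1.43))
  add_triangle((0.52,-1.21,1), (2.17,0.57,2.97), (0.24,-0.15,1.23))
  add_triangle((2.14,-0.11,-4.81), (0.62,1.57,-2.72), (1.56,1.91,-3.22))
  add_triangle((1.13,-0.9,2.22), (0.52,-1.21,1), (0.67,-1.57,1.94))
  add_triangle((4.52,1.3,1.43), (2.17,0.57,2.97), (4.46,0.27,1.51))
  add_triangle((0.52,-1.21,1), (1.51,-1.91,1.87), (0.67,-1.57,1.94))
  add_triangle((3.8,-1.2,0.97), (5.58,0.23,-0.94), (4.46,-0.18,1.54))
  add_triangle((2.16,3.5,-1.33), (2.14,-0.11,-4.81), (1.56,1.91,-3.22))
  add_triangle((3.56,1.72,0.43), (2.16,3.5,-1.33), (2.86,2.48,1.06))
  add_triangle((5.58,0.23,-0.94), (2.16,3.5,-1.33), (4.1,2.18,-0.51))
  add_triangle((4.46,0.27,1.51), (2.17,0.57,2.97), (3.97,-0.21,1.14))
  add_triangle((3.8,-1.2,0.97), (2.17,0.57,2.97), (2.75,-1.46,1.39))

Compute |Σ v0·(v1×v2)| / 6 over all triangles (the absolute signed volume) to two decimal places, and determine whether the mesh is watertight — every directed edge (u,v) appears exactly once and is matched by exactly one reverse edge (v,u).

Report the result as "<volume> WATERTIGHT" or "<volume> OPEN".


Per-triangle v0·(v1×v2)/6:
  t1: -0.2032
  t2: +0.2098
  t3: +0.9799
  t4: +1.1691
  t5: +12.9193
  t6: +0.6469
  t7: +2.0541
  t8: +1.7213
  t9: +0.6033
  t10: -0.4063
  t11: -0.1169
  t12: +0.2464
  t13: -0.2558
  t14: +0.2892
  t15: +0.9307
  t16: +1.9809
  t17: +0.9085
  t18: +0.3475
  t19: +2.6435
  t20: -0.2307
  t21: +0.5778
  t22: +14.2928
  t23: +1.4289
  t24: +0.4716
  t25: +0.4481
  t26: +2.6649
  t27: +0.1398
  t28: +2.1138
  t29: +2.1527
  t30: +0.6111
  t31: +0.2753
  t32: +1.9673
  t33: +0.3533
  t34: -1.9674
  t35: +0.4943
  t36: +1.0574
  t37: +1.1988
  t38: +0.0944
  t39: +0.2629
  t40: +0.9848
  t41: +0.2971
  t42: +2.1665
  t43: +1.5711
  t44: +2.1399
  t45: +0.4168
  t46: +1.1052
  t47: -0.0977
  t48: +1.7381
  t49: +0.0896
  t50: +2.3461
  t51: +2.1333
  t52: +2.0781
  t53: +2.3800
  t54: +0.6817
  t55: +1.4522
Σ = +76.5580 → |volume| = 76.56

Directed edges: 165 total; 9 unmatched, e.g. (5.58,0.23,-0.94)→(2.16,-3.04,-0.52) → open.

76.56 OPEN


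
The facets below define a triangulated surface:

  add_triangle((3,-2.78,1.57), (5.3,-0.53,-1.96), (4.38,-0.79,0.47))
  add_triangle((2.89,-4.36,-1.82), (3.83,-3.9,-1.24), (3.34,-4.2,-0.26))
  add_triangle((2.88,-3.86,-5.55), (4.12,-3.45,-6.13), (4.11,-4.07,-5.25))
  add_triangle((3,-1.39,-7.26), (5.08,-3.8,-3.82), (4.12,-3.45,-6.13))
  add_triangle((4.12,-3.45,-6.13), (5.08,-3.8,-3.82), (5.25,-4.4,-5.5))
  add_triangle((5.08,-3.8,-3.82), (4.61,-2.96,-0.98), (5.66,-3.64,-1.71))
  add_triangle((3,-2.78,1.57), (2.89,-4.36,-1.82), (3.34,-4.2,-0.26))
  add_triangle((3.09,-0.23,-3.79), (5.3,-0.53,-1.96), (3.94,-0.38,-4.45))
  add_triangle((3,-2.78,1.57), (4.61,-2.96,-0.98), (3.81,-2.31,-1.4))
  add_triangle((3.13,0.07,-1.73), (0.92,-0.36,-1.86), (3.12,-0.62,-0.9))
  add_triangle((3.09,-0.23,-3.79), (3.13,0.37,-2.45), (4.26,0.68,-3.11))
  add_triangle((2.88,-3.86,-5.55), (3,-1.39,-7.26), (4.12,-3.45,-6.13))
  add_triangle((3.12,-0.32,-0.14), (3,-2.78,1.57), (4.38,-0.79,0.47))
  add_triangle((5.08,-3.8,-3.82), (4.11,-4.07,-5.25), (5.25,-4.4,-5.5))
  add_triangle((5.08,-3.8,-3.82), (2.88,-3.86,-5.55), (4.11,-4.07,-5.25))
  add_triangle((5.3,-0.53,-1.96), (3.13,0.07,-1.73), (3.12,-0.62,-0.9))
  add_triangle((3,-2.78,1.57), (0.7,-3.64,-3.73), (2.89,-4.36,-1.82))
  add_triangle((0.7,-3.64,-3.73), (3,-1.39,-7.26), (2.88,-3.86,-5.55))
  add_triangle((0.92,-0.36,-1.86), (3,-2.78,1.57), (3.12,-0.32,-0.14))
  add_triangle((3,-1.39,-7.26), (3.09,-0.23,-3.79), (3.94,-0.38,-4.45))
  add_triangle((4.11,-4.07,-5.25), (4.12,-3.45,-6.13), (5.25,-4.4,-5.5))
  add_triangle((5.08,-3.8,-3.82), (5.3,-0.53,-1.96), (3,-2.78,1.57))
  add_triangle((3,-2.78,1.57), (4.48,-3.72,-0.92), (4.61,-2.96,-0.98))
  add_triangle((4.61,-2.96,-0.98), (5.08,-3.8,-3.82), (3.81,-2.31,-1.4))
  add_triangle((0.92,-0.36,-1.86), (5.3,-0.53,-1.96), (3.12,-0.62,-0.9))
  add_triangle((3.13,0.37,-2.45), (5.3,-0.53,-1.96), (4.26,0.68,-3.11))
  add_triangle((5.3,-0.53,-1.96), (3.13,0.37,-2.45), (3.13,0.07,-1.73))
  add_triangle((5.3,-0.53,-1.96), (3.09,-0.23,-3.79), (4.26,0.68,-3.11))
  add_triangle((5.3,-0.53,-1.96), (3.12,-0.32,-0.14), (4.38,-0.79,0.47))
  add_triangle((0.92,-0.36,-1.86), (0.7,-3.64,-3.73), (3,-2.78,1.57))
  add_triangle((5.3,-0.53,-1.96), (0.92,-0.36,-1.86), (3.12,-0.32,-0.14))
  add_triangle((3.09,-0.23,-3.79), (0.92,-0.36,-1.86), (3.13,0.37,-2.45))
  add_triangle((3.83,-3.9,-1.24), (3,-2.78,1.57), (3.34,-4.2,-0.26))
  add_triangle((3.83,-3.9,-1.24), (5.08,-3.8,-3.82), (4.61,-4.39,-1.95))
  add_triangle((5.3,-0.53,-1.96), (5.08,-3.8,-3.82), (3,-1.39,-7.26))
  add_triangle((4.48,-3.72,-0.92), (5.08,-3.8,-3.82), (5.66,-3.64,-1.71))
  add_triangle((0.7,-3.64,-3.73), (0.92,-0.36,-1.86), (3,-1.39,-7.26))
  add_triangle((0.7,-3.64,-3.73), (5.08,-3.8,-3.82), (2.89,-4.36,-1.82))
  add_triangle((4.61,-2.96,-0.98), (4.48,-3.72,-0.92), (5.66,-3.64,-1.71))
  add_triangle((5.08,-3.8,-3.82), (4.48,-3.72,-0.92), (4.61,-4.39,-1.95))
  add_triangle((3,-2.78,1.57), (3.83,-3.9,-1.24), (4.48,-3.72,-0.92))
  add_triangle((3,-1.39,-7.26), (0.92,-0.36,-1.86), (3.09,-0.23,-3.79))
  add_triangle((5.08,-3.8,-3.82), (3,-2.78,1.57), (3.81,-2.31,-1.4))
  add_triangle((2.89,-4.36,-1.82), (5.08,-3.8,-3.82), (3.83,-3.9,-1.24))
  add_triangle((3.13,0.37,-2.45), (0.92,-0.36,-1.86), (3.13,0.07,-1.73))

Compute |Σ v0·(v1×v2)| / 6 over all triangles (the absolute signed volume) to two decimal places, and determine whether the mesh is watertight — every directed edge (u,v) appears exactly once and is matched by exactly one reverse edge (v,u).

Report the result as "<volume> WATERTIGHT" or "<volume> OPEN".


59.97 OPEN

Per-triangle v0·(v1×v2)/6:
  t1: +3.7449
  t2: +1.1940
  t3: +1.4062
  t4: +3.7521
  t5: +0.7300
  t6: -0.1973
  t7: -0.1525
  t8: +0.1761
  t9: -0.1558
  t10: -0.6500
  t11: -0.0565
  t12: +3.7558
  t13: -0.5548
  t14: +0.4439
  t15: +0.2657
  t16: -0.0699
  t17: +1.5393
  t18: +4.9245
  t19: -2.5736
  t20: +0.3898
  t21: +0.9950
  t22: +12.0445
  t23: +1.4095
  t24: +0.5310
  t25: +0.4736
  t26: -0.3369
  t27: +0.0919
  t28: +2.4792
  t29: +0.3005
  t30: -4.5108
  t31: -0.2507
  t32: +0.0186
  t33: +1.4401
  t34: +0.0216
  t35: +16.0162
  t36: +2.0263
  t37: -0.5400
  t38: +6.8943
  t39: +0.3286
  t40: +1.4786
  t41: +1.2726
  t42: -0.0980
  t43: -2.4139
  t44: +2.7428
  t45: -0.3545
Σ = +59.9722 → |volume| = 59.97

Directed edges: 135 total; 9 unmatched, e.g. (5.3,-0.53,-1.96)→(3.94,-0.38,-4.45) → open.


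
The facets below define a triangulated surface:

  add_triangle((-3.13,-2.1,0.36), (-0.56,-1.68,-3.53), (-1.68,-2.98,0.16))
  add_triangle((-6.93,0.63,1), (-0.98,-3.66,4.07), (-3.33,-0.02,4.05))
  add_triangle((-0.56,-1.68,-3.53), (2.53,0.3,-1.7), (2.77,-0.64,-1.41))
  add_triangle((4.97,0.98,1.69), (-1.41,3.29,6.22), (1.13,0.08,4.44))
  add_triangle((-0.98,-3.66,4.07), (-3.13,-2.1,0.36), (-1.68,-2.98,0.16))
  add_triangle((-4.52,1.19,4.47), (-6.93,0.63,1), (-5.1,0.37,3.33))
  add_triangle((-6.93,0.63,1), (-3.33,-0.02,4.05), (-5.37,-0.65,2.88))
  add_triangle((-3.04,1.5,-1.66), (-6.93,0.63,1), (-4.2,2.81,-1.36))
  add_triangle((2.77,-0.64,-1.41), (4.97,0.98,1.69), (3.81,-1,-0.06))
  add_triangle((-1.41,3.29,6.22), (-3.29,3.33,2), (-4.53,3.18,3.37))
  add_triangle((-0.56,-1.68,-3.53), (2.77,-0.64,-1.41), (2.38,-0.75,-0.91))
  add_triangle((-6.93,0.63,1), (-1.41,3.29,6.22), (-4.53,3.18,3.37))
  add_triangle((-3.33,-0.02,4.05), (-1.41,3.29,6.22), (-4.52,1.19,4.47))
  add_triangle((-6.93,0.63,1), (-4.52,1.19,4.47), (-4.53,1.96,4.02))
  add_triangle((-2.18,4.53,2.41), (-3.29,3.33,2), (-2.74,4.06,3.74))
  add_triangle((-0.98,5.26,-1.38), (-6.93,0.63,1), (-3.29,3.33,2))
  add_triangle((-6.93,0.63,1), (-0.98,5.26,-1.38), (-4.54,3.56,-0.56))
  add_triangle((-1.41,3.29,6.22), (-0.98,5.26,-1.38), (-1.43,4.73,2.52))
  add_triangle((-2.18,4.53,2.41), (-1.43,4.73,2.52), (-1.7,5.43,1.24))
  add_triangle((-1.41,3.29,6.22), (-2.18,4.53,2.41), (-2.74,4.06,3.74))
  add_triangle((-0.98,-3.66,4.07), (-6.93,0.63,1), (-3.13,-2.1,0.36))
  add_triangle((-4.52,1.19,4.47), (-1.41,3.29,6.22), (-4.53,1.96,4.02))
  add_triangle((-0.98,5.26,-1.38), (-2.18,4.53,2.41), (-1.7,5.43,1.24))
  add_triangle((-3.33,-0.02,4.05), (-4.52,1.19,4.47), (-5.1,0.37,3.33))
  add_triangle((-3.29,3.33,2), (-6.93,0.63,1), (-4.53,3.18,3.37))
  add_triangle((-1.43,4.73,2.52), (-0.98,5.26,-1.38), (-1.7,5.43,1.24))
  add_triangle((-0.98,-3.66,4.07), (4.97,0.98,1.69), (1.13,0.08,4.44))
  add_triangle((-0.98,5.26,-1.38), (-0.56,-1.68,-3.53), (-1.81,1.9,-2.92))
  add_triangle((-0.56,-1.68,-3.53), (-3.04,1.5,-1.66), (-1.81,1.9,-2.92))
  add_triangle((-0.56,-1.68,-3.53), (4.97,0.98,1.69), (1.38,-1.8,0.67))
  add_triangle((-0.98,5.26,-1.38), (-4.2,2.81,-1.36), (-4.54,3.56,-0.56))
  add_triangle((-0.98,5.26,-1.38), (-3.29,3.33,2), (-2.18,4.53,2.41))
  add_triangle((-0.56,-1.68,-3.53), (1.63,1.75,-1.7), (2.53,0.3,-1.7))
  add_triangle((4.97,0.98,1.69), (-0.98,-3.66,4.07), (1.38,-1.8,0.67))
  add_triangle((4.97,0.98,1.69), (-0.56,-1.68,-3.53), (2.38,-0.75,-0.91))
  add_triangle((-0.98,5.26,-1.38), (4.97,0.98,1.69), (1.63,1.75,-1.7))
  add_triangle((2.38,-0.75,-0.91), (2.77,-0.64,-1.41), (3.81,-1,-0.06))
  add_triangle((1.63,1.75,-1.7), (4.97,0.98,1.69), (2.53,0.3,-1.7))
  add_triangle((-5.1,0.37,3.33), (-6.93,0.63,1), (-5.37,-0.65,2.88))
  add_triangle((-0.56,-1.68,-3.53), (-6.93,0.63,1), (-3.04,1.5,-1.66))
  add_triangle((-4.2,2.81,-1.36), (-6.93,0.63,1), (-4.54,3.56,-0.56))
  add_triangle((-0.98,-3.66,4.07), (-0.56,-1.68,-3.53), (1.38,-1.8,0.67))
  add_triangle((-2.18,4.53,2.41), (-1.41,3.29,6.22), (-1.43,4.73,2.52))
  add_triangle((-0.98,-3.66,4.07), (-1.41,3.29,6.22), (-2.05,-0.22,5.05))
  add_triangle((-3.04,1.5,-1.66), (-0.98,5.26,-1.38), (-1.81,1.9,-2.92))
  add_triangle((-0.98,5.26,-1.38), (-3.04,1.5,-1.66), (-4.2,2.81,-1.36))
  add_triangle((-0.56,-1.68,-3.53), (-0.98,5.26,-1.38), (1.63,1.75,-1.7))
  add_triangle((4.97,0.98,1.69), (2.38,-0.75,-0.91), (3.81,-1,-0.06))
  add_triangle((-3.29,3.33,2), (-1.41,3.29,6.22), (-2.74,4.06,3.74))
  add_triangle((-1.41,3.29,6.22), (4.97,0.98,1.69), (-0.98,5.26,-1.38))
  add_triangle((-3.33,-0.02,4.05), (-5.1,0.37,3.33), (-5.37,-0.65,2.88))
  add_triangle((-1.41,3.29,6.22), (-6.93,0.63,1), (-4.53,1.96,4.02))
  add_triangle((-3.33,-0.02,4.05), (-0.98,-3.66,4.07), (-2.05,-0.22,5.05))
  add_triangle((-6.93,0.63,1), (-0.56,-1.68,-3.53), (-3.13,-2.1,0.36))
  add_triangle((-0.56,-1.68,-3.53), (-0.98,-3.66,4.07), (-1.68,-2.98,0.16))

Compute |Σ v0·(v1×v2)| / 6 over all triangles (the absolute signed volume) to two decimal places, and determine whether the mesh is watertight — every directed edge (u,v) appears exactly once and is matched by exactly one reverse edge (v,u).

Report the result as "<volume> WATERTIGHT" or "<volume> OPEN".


262.75 OPEN

Per-triangle v0·(v1×v2)/6:
  t1: +3.4516
  t2: +13.9922
  t3: +1.9022
  t4: +12.7794
  t5: +3.8770
  t6: +2.7472
  t7: -3.9078
  t8: +3.1072
  t9: +2.0798
  t10: +4.7612
  t11: +0.6043
  t12: +9.3166
  t13: +4.9239
  t14: +3.7976
  t15: +1.8775
  t16: +14.4354
  t17: +1.7267
  t18: +0.7796
  t19: +1.0559
  t20: +2.8598
  t21: +11.2168
  t22: +3.8008
  t23: +0.9494
  t24: +1.7121
  t25: +4.6324
  t26: +0.9876
  t27: +11.1257
  t28: +3.2151
  t29: +3.5595
  t30: +5.9930
  t31: +3.3220
  t32: +5.0559
  t33: +2.9756
  t34: +6.9813
  t35: -1.1376
  t36: +8.9441
  t37: +0.1570
  t38: +3.4011
  t39: +3.1825
  t40: +9.2988
  t41: +3.7390
  t42: +6.2208
  t43: +2.8553
  t44: +5.2828
  t45: +4.2437
  t46: +2.5747
  t47: +7.7587
  t48: -1.1250
  t49: +1.6648
  t50: +33.3558
  t51: +1.7967
  t52: +1.5350
  t53: +4.8534
  t54: +9.7615
  t55: +2.6927
Σ = +262.7506 → |volume| = 262.75

Directed edges: 165 total; 9 unmatched, e.g. (2.53,0.3,-1.7)→(2.77,-0.64,-1.41) → open.


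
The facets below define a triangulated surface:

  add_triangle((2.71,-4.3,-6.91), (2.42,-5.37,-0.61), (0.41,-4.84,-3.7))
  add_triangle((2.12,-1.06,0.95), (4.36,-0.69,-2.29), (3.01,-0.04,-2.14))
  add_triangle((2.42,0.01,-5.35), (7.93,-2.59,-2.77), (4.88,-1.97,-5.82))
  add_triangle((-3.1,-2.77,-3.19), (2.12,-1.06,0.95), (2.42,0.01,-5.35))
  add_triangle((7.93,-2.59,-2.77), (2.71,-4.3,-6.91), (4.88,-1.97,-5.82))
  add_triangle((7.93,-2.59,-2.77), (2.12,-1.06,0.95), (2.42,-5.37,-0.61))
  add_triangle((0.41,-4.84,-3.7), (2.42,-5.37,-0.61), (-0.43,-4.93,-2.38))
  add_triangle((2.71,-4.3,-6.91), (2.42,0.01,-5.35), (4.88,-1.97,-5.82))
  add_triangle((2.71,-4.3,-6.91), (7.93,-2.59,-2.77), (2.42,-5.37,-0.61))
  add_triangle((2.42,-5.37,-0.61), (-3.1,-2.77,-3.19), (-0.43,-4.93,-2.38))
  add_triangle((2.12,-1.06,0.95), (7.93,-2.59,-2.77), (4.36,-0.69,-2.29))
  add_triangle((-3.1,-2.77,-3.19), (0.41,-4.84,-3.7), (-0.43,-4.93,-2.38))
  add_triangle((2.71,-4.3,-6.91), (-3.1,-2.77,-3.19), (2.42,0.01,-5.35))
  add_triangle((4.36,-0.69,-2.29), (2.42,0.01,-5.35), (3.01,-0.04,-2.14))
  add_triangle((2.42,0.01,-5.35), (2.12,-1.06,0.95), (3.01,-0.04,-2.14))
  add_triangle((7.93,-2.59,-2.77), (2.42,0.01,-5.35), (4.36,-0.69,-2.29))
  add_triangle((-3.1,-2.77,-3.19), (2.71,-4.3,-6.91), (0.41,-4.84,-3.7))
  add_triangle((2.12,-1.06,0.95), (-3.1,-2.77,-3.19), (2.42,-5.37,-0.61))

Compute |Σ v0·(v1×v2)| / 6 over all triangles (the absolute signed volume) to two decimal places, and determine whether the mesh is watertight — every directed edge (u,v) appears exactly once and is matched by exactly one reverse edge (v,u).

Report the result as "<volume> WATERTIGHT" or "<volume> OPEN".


Per-triangle v0·(v1×v2)/6:
  t1: +12.3565
  t2: +0.3600
  t3: +6.5930
  t4: -10.5978
  t5: +15.6095
  t6: +10.1180
  t7: +4.5913
  t8: +9.3769
  t9: +37.1567
  t10: +0.2589
  t11: +1.2674
  t12: +4.4691
  t13: +16.4419
  t14: +1.1337
  t15: -1.8268
  t16: +3.5587
  t17: +11.7745
  t18: -0.0606
Σ = +122.5808 → |volume| = 122.58

Directed edges: 54 total, each appears once with its reverse present → watertight.

122.58 WATERTIGHT


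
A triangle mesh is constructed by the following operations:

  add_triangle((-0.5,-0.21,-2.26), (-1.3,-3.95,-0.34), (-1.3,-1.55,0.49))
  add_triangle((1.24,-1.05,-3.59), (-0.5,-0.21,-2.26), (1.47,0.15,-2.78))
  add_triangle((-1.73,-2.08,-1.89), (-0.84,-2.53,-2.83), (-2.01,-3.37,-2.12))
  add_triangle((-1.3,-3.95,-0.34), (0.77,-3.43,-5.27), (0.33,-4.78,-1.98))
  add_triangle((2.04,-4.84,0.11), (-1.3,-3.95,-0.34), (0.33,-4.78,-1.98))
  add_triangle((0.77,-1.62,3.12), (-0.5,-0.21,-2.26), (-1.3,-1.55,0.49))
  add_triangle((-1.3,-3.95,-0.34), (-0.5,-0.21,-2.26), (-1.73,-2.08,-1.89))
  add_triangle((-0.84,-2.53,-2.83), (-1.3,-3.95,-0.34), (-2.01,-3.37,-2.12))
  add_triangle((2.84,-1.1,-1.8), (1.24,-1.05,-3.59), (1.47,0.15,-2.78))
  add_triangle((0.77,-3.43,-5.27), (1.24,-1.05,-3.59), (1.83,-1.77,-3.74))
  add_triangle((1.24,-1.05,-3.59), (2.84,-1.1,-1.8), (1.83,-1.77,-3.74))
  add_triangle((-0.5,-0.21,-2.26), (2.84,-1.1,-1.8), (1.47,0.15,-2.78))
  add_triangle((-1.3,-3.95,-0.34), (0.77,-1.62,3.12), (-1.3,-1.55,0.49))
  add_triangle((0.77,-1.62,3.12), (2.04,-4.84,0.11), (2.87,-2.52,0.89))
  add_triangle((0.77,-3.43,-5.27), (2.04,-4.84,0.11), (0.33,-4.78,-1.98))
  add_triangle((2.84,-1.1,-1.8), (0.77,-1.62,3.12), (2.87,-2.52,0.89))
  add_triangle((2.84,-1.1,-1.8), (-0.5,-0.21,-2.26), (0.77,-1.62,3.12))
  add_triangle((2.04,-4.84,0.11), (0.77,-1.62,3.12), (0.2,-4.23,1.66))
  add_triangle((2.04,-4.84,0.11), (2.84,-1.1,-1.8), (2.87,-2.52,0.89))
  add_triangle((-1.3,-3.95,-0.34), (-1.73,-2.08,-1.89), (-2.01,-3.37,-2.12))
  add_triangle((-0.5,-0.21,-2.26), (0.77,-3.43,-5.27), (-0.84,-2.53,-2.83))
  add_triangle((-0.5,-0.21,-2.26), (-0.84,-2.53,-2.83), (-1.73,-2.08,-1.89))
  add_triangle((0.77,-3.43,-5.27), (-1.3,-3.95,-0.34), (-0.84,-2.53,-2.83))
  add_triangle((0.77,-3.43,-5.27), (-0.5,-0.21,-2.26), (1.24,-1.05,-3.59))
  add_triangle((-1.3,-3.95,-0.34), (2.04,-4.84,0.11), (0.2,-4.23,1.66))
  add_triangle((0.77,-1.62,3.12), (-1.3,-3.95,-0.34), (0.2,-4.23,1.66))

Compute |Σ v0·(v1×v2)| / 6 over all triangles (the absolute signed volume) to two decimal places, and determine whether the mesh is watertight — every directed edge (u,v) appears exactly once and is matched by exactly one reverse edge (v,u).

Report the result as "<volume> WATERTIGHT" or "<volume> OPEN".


Per-triangle v0·(v1×v2)/6:
  t1: +1.3426
  t2: +0.8755
  t3: +0.5589
  t4: +4.2721
  t5: +4.4113
  t6: -1.0611
  t7: -1.0577
  t8: +1.5404
  t9: +1.4532
  t10: +1.0331
  t11: +0.7127
  t12: -1.2306
  t13: +2.2298
  t14: +4.4377
  t15: +6.1294
  t16: +0.7104
  t17: -2.3016
  t18: +4.0468
  t19: +4.2577
  t20: +0.2447
  t21: +1.8900
  t22: +0.9668
  t23: +3.2895
  t24: +1.7306
  t25: +4.2890
  t26: +1.6799
Σ = +46.4513 → |volume| = 46.45

Directed edges: 78 total; 4 unmatched, e.g. (1.83,-1.77,-3.74)→(0.77,-3.43,-5.27) → open.

46.45 OPEN


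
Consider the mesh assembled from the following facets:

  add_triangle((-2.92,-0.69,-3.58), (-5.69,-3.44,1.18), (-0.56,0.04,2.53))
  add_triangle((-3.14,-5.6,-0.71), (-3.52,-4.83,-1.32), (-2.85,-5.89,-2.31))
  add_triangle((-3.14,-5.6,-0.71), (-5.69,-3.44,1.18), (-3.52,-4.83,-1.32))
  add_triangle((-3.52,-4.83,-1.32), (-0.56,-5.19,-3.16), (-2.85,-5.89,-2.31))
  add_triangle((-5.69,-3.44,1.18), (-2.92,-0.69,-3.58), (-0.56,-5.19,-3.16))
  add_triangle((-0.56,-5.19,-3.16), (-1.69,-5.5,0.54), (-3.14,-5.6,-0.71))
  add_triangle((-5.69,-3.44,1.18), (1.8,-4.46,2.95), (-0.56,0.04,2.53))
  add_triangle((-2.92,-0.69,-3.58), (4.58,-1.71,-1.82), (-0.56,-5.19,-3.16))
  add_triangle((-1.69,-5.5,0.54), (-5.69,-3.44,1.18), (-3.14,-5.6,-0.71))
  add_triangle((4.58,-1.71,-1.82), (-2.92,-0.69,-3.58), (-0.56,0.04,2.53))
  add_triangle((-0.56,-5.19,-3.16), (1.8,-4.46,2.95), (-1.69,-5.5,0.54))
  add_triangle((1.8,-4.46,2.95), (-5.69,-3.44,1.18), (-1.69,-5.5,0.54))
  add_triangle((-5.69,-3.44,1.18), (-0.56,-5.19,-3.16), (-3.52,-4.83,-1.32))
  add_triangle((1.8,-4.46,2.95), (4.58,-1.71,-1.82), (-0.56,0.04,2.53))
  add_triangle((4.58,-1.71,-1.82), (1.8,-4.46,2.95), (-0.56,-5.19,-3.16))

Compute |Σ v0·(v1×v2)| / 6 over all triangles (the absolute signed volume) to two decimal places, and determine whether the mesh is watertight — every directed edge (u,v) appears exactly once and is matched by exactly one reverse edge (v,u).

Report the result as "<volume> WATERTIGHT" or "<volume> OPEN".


125.67 OPEN

Per-triangle v0·(v1×v2)/6:
  t1: +3.9642
  t2: +1.4833
  t3: +3.7085
  t4: +0.2058
  t5: +22.5978
  t6: +5.9691
  t7: +13.8938
  t8: +14.9399
  t9: +6.4461
  t10: -3.7474
  t11: +13.0474
  t12: +13.1165
  t13: -1.0370
  t14: +6.1989
  t15: +24.8862
Σ = +125.6729 → |volume| = 125.67

Directed edges: 45 total; 3 unmatched, e.g. (-2.85,-5.89,-2.31)→(-3.14,-5.6,-0.71) → open.
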